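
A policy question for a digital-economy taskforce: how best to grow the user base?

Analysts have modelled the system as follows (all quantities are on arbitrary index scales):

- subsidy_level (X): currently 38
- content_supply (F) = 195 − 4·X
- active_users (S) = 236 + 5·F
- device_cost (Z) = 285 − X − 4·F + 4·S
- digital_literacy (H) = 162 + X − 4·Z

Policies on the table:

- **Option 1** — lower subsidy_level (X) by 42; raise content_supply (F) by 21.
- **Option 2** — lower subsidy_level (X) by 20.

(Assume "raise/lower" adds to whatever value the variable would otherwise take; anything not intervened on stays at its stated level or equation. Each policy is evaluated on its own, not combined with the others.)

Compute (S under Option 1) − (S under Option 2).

545

Option 1 (X − 42, F + 21):
  X = 38 − 42 = -4
  F = 195 − 4·(-4) (+21 from intervention) = 232
  S = 236 + 5·232 = 1396
Option 2 (X − 20):
  X = 38 − 20 = 18
  F = 195 − 4·18 = 123
  S = 236 + 5·123 = 851
S: 1396 − 851 = 545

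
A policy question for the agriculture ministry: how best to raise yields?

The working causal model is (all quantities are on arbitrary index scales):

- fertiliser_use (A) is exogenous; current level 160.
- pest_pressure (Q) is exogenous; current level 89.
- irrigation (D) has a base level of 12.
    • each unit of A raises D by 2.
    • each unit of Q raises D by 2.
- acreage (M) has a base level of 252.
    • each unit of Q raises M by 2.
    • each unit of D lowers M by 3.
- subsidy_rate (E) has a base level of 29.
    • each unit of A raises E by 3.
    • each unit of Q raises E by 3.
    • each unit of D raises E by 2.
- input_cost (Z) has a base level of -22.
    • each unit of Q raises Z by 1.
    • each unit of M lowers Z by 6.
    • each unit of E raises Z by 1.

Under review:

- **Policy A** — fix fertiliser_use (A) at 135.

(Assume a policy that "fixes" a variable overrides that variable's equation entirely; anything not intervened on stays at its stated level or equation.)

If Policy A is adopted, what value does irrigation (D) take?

460

Policy A (A := 135):
  A = 135
  Q = 89
  D = 12 + 2·135 + 2·89 = 460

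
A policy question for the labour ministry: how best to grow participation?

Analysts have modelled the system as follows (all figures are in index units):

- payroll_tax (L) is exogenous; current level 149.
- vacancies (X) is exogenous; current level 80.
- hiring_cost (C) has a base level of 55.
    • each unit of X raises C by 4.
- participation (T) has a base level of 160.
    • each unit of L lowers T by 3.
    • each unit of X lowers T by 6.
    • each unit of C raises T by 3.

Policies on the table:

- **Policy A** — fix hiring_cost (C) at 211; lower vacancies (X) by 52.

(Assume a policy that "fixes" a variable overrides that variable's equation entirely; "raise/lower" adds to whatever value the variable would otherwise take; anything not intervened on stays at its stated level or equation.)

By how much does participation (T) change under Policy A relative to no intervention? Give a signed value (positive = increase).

Baseline:
  L = 149
  X = 80
  C = 55 + 4·80 = 375
  T = 160 − 3·149 − 6·80 + 3·375 = 358
Policy A (C := 211, X − 52):
  L = 149
  X = 80 − 52 = 28
  C = 211
  T = 160 − 3·149 − 6·28 + 3·211 = 178
Change in T: 178 − 358 = -180

-180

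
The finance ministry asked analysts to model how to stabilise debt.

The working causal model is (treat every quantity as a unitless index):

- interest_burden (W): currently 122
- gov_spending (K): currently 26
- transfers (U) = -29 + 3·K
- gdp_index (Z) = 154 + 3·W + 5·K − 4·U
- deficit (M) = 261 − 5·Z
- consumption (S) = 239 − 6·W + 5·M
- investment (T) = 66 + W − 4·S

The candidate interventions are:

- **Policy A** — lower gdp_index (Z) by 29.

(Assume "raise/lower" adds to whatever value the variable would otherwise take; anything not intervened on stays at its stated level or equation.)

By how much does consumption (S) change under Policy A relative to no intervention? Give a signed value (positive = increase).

725

Baseline:
  W = 122
  K = 26
  U = -29 + 3·26 = 49
  Z = 154 + 3·122 + 5·26 − 4·49 = 454
  M = 261 − 5·454 = -2009
  S = 239 − 6·122 + 5·(-2009) = -10538
Policy A (Z − 29):
  W = 122
  K = 26
  U = -29 + 3·26 = 49
  Z = 154 + 3·122 + 5·26 − 4·49 (−29 from intervention) = 425
  M = 261 − 5·425 = -1864
  S = 239 − 6·122 + 5·(-1864) = -9813
Change in S: -9813 − (-10538) = 725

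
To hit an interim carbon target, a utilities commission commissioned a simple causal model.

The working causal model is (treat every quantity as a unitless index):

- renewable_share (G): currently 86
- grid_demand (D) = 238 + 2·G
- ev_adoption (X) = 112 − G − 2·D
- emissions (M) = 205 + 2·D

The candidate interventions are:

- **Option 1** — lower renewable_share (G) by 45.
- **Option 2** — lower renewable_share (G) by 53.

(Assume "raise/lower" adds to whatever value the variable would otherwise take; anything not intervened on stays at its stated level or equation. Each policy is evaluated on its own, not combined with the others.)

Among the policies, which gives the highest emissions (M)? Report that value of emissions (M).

Option 1 (G − 45):
  G = 86 − 45 = 41
  D = 238 + 2·41 = 320
  M = 205 + 2·320 = 845
Option 2 (G − 53):
  G = 86 − 53 = 33
  D = 238 + 2·33 = 304
  M = 205 + 2·304 = 813
Comparing — Option 1: M=845, Option 2: M=813. Highest is 845 (Option 1).

845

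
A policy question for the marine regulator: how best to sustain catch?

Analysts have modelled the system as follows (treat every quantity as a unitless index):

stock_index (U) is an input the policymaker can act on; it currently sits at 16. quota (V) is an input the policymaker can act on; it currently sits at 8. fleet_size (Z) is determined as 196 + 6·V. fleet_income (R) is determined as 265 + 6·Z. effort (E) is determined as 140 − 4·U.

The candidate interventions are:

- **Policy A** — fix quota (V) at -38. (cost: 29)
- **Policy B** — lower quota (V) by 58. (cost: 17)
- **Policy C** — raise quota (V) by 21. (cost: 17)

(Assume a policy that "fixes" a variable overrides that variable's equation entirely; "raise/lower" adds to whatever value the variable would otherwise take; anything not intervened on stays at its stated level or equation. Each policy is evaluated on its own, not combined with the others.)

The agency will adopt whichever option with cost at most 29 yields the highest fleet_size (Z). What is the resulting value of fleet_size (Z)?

Policy A (V := -38):
  V = -38
  Z = 196 + 6·(-38) = -32
Policy B (V − 58):
  V = 8 − 58 = -50
  Z = 196 + 6·(-50) = -104
Policy C (V + 21):
  V = 8 + 21 = 29
  Z = 196 + 6·29 = 370
Comparing — Policy A: Z=-32, Policy B: Z=-104, Policy C: Z=370. Highest is 370 (Policy C).

370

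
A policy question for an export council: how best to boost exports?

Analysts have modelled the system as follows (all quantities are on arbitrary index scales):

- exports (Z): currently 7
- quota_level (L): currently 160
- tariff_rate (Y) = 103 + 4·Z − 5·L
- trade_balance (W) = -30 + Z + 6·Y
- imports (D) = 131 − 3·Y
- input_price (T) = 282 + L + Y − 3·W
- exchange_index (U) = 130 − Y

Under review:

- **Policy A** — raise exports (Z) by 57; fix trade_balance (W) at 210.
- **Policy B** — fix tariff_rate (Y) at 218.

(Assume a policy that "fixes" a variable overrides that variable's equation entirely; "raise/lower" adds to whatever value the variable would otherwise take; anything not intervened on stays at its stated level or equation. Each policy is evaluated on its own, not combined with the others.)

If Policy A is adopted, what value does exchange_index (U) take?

Policy A (Z + 57, W := 210):
  Z = 7 + 57 = 64
  L = 160
  Y = 103 + 4·64 − 5·160 = -441
  U = 130 − (-441) = 571

571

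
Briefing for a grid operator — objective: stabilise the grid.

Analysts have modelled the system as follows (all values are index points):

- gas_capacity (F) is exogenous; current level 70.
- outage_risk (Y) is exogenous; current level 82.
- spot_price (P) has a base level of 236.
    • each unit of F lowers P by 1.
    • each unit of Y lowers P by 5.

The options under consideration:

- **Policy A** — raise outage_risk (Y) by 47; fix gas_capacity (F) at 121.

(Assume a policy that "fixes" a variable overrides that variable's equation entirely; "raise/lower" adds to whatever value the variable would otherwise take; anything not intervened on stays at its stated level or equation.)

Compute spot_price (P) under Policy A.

Policy A (Y + 47, F := 121):
  F = 121
  Y = 82 + 47 = 129
  P = 236 − 121 − 5·129 = -530

-530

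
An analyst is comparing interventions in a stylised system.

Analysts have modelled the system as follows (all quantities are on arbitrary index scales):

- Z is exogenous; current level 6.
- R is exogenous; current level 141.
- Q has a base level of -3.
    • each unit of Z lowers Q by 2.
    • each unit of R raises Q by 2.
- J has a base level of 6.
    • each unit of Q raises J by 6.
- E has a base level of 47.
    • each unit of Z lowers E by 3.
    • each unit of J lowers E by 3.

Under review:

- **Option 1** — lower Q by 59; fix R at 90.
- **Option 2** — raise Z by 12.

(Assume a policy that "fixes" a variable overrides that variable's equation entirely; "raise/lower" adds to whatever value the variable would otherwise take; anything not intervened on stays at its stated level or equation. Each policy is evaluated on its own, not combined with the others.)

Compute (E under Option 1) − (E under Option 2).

Option 1 (Q − 59, R := 90):
  Z = 6
  R = 90
  Q = -3 − 2·6 + 2·90 (−59 from intervention) = 106
  J = 6 + 6·106 = 642
  E = 47 − 3·6 − 3·642 = -1897
Option 2 (Z + 12):
  Z = 6 + 12 = 18
  R = 141
  Q = -3 − 2·18 + 2·141 = 243
  J = 6 + 6·243 = 1464
  E = 47 − 3·18 − 3·1464 = -4399
E: -1897 − (-4399) = 2502

2502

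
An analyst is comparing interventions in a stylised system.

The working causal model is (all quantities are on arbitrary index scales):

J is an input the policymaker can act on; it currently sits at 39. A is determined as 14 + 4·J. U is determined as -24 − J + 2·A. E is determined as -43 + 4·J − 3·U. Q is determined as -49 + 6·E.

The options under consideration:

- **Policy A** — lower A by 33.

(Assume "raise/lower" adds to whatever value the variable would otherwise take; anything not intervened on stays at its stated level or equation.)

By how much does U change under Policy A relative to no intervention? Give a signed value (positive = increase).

Baseline:
  J = 39
  A = 14 + 4·39 = 170
  U = -24 − 39 + 2·170 = 277
Policy A (A − 33):
  J = 39
  A = 14 + 4·39 (−33 from intervention) = 137
  U = -24 − 39 + 2·137 = 211
Change in U: 211 − 277 = -66

-66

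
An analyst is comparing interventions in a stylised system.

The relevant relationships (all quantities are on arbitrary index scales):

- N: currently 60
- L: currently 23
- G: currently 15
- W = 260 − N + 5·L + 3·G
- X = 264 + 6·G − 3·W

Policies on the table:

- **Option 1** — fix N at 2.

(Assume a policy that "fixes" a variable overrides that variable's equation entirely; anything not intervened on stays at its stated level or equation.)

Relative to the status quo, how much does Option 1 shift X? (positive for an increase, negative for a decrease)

Baseline:
  N = 60
  L = 23
  G = 15
  W = 260 − 60 + 5·23 + 3·15 = 360
  X = 264 + 6·15 − 3·360 = -726
Option 1 (N := 2):
  N = 2
  L = 23
  G = 15
  W = 260 − 2 + 5·23 + 3·15 = 418
  X = 264 + 6·15 − 3·418 = -900
Change in X: -900 − (-726) = -174

-174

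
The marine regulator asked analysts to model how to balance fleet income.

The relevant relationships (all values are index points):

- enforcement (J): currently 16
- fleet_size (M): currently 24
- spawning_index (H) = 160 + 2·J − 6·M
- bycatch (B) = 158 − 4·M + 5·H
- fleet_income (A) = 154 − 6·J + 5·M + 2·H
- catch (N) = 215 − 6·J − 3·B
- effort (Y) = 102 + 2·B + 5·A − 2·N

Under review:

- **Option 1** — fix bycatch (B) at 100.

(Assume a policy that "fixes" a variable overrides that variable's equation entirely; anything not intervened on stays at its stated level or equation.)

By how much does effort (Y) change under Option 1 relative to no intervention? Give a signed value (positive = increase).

-1616

Baseline:
  J = 16
  M = 24
  H = 160 + 2·16 − 6·24 = 48
  B = 158 − 4·24 + 5·48 = 302
  A = 154 − 6·16 + 5·24 + 2·48 = 274
  N = 215 − 6·16 − 3·302 = -787
  Y = 102 + 2·302 + 5·274 − 2·(-787) = 3650
Option 1 (B := 100):
  J = 16
  M = 24
  H = 160 + 2·16 − 6·24 = 48
  B = 100
  A = 154 − 6·16 + 5·24 + 2·48 = 274
  N = 215 − 6·16 − 3·100 = -181
  Y = 102 + 2·100 + 5·274 − 2·(-181) = 2034
Change in Y: 2034 − 3650 = -1616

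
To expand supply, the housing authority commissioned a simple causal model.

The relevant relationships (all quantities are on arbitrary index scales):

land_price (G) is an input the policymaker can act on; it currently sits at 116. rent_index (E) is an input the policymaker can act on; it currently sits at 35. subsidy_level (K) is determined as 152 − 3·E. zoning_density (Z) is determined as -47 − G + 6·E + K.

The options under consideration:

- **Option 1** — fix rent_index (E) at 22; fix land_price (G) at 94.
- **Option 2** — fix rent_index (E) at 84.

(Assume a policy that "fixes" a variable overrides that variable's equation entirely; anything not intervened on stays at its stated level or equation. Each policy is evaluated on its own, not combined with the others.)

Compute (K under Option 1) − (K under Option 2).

186

Option 1 (E := 22, G := 94):
  E = 22
  K = 152 − 3·22 = 86
Option 2 (E := 84):
  E = 84
  K = 152 − 3·84 = -100
K: 86 − (-100) = 186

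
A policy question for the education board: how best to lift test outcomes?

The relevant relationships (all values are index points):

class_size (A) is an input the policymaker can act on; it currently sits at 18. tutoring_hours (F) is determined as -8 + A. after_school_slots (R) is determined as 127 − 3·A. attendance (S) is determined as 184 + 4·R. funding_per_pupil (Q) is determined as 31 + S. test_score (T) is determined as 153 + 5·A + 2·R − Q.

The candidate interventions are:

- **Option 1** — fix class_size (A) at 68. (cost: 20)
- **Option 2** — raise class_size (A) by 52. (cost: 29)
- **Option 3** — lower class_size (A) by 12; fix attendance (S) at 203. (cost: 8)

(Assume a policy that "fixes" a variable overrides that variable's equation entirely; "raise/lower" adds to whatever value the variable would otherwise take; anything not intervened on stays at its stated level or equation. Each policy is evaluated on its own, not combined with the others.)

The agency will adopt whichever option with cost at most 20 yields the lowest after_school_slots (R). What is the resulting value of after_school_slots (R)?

-77

Option 1 (A := 68):
  A = 68
  R = 127 − 3·68 = -77
Option 3 (A − 12, S := 203):
  A = 18 − 12 = 6
  R = 127 − 3·6 = 109
Comparing — Option 1: R=-77, Option 3: R=109. Lowest is -77 (Option 1).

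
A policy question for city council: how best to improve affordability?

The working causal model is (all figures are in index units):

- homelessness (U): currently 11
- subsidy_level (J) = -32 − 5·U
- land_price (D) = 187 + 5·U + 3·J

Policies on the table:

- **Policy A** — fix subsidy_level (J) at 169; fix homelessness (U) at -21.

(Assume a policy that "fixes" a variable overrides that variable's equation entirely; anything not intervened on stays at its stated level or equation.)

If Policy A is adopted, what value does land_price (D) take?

Policy A (J := 169, U := -21):
  U = -21
  J = 169
  D = 187 + 5·(-21) + 3·169 = 589

589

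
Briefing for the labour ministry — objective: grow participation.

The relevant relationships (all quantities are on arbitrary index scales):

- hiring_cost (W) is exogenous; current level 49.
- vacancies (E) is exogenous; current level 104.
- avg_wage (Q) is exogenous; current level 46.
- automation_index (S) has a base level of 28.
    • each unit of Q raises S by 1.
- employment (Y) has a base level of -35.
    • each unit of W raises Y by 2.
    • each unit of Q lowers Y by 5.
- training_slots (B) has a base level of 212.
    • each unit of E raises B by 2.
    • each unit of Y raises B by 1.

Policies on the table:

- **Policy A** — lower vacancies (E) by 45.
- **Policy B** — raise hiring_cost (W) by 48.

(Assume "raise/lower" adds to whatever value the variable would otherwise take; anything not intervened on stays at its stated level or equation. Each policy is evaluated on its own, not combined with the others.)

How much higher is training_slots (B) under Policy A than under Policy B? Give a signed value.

Policy A (E − 45):
  W = 49
  E = 104 − 45 = 59
  Q = 46
  Y = -35 + 2·49 − 5·46 = -167
  B = 212 + 2·59 + (-167) = 163
Policy B (W + 48):
  W = 49 + 48 = 97
  E = 104
  Q = 46
  Y = -35 + 2·97 − 5·46 = -71
  B = 212 + 2·104 + (-71) = 349
B: 163 − 349 = -186

-186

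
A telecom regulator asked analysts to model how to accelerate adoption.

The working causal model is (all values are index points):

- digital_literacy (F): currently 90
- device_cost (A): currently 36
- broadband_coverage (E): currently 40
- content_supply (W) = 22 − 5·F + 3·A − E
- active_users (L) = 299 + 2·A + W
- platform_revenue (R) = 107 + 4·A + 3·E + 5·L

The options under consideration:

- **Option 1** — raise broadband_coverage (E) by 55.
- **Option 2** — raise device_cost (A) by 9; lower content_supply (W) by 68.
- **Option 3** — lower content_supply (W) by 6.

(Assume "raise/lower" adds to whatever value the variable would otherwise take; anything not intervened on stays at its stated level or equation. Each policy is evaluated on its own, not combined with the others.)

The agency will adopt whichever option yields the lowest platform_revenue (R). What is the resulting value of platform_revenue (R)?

Option 1 (E + 55):
  F = 90
  A = 36
  E = 40 + 55 = 95
  W = 22 − 5·90 + 3·36 − 95 = -415
  L = 299 + 2·36 + (-415) = -44
  R = 107 + 4·36 + 3·95 + 5·(-44) = 316
Option 2 (A + 9, W − 68):
  F = 90
  A = 36 + 9 = 45
  E = 40
  W = 22 − 5·90 + 3·45 − 40 (−68 from intervention) = -401
  L = 299 + 2·45 + (-401) = -12
  R = 107 + 4·45 + 3·40 + 5·(-12) = 347
Option 3 (W − 6):
  F = 90
  A = 36
  E = 40
  W = 22 − 5·90 + 3·36 − 40 (−6 from intervention) = -366
  L = 299 + 2·36 + (-366) = 5
  R = 107 + 4·36 + 3·40 + 5·5 = 396
Comparing — Option 1: R=316, Option 2: R=347, Option 3: R=396. Lowest is 316 (Option 1).

316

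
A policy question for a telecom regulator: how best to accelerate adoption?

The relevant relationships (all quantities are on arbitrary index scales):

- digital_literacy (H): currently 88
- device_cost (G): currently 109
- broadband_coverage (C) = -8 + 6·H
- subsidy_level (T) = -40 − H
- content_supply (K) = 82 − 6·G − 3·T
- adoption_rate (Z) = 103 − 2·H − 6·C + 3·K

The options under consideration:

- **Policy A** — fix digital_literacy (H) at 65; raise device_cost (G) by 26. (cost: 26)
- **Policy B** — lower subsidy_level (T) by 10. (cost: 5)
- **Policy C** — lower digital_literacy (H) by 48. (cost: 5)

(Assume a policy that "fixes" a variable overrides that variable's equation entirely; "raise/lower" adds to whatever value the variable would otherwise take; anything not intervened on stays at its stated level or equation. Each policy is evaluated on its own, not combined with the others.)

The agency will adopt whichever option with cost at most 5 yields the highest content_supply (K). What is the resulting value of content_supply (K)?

-158

Policy B (T − 10):
  H = 88
  G = 109
  T = -40 − 88 (−10 from intervention) = -138
  K = 82 − 6·109 − 3·(-138) = -158
Policy C (H − 48):
  H = 88 − 48 = 40
  G = 109
  T = -40 − 40 = -80
  K = 82 − 6·109 − 3·(-80) = -332
Comparing — Policy B: K=-158, Policy C: K=-332. Highest is -158 (Policy B).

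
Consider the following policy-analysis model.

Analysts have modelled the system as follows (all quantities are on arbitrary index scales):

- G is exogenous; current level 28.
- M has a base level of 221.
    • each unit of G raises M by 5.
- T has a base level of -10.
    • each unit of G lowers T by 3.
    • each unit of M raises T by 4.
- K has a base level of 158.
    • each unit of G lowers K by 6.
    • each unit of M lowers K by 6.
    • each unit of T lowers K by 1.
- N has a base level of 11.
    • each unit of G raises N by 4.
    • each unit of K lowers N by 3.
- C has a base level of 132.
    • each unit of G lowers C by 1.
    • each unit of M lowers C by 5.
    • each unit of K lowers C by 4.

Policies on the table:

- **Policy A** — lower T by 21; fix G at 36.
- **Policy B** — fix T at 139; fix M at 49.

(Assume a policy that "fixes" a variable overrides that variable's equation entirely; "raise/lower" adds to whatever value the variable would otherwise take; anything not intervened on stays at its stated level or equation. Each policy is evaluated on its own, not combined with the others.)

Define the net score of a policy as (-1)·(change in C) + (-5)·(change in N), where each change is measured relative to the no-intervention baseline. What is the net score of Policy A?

Baseline:
  G = 28
  M = 221 + 5·28 = 361
  T = -10 − 3·28 + 4·361 = 1350
  K = 158 − 6·28 − 6·361 − 1350 = -3526
  N = 11 + 4·28 − 3·(-3526) = 10701
  C = 132 − 28 − 5·361 − 4·(-3526) = 12403
Policy A (T − 21, G := 36):
  G = 36
  M = 221 + 5·36 = 401
  T = -10 − 3·36 + 4·401 (−21 from intervention) = 1465
  K = 158 − 6·36 − 6·401 − 1465 = -3929
  N = 11 + 4·36 − 3·(-3929) = 11942
  C = 132 − 36 − 5·401 − 4·(-3929) = 13807
ΔC = 13807 − 12403 = 1404; ΔN = 11942 − 10701 = 1241
Score = (-1)·1404 + (-5)·1241 = -7609

-7609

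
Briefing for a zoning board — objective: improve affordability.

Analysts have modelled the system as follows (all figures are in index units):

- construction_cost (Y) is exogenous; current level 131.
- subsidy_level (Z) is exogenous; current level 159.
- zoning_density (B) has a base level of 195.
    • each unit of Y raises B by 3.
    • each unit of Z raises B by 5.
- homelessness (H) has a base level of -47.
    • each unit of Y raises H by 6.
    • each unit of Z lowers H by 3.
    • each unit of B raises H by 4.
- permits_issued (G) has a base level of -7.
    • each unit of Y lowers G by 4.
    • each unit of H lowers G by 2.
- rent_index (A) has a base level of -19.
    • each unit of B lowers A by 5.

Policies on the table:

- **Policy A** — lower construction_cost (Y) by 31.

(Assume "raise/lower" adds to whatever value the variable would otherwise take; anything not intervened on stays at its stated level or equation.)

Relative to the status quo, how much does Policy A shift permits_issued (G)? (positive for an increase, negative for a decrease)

1240

Baseline:
  Y = 131
  Z = 159
  B = 195 + 3·131 + 5·159 = 1383
  H = -47 + 6·131 − 3·159 + 4·1383 = 5794
  G = -7 − 4·131 − 2·5794 = -12119
Policy A (Y − 31):
  Y = 131 − 31 = 100
  Z = 159
  B = 195 + 3·100 + 5·159 = 1290
  H = -47 + 6·100 − 3·159 + 4·1290 = 5236
  G = -7 − 4·100 − 2·5236 = -10879
Change in G: -10879 − (-12119) = 1240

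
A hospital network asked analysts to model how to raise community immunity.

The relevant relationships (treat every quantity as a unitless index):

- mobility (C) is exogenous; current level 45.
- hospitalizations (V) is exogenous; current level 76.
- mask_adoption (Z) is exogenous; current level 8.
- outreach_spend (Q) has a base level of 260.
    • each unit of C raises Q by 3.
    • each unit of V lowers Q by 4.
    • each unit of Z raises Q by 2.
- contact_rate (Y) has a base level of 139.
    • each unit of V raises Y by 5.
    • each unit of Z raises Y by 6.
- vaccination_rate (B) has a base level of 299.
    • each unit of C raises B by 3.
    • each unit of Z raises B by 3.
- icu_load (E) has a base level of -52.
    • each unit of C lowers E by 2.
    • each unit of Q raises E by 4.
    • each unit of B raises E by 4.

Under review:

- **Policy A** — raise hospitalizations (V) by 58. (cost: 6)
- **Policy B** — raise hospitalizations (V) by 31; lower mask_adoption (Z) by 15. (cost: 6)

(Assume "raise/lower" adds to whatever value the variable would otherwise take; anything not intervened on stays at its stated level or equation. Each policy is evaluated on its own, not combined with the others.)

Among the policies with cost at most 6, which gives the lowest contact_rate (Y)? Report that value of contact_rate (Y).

Policy A (V + 58):
  V = 76 + 58 = 134
  Z = 8
  Y = 139 + 5·134 + 6·8 = 857
Policy B (V + 31, Z − 15):
  V = 76 + 31 = 107
  Z = 8 − 15 = -7
  Y = 139 + 5·107 + 6·(-7) = 632
Comparing — Policy A: Y=857, Policy B: Y=632. Lowest is 632 (Policy B).

632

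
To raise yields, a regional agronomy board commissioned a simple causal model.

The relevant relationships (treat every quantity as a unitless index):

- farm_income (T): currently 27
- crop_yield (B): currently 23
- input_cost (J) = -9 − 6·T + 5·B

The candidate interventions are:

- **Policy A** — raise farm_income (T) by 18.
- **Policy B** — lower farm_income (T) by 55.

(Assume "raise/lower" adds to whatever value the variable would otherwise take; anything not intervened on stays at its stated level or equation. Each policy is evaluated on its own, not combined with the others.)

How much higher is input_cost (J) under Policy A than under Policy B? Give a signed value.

Policy A (T + 18):
  T = 27 + 18 = 45
  B = 23
  J = -9 − 6·45 + 5·23 = -164
Policy B (T − 55):
  T = 27 − 55 = -28
  B = 23
  J = -9 − 6·(-28) + 5·23 = 274
J: -164 − 274 = -438

-438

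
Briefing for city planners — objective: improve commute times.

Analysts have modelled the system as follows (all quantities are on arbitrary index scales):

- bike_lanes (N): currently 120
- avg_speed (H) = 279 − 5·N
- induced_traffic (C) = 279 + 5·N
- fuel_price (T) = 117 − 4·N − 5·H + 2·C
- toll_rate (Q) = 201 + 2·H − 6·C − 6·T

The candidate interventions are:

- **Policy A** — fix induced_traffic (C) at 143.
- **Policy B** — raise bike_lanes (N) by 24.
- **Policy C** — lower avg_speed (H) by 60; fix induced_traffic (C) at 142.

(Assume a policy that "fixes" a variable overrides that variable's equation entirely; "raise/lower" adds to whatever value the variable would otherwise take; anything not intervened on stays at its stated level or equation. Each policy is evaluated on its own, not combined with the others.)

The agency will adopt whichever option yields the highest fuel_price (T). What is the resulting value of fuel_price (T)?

Policy A (C := 143):
  N = 120
  H = 279 − 5·120 = -321
  C = 143
  T = 117 − 4·120 − 5·(-321) + 2·143 = 1528
Policy B (N + 24):
  N = 120 + 24 = 144
  H = 279 − 5·144 = -441
  C = 279 + 5·144 = 999
  T = 117 − 4·144 − 5·(-441) + 2·999 = 3744
Policy C (H − 60, C := 142):
  N = 120
  H = 279 − 5·120 (−60 from intervention) = -381
  C = 142
  T = 117 − 4·120 − 5·(-381) + 2·142 = 1826
Comparing — Policy A: T=1528, Policy B: T=3744, Policy C: T=1826. Highest is 3744 (Policy B).

3744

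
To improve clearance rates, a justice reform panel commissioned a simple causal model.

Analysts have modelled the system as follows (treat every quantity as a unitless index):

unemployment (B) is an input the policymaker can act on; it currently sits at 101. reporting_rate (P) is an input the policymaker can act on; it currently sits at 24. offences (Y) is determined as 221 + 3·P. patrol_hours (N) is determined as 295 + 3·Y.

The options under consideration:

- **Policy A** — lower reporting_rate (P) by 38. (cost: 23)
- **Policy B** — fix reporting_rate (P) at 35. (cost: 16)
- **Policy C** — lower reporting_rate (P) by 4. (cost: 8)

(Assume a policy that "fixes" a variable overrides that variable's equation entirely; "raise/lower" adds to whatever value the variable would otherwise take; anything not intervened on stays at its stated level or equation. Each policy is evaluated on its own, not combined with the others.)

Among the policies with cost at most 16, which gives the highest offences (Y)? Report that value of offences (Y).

326

Policy B (P := 35):
  P = 35
  Y = 221 + 3·35 = 326
Policy C (P − 4):
  P = 24 − 4 = 20
  Y = 221 + 3·20 = 281
Comparing — Policy B: Y=326, Policy C: Y=281. Highest is 326 (Policy B).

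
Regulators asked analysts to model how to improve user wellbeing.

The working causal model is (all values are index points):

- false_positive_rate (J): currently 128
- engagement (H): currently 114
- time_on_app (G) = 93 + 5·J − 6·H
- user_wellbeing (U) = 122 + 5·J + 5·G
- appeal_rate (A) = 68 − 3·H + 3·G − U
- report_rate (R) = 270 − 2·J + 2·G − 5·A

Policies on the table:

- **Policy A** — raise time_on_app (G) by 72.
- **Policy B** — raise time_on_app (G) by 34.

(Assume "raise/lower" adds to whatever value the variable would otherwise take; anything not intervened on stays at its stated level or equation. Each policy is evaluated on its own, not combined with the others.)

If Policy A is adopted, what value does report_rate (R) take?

6646

Policy A (G + 72):
  J = 128
  H = 114
  G = 93 + 5·128 − 6·114 (+72 from intervention) = 121
  U = 122 + 5·128 + 5·121 = 1367
  A = 68 − 3·114 + 3·121 − 1367 = -1278
  R = 270 − 2·128 + 2·121 − 5·(-1278) = 6646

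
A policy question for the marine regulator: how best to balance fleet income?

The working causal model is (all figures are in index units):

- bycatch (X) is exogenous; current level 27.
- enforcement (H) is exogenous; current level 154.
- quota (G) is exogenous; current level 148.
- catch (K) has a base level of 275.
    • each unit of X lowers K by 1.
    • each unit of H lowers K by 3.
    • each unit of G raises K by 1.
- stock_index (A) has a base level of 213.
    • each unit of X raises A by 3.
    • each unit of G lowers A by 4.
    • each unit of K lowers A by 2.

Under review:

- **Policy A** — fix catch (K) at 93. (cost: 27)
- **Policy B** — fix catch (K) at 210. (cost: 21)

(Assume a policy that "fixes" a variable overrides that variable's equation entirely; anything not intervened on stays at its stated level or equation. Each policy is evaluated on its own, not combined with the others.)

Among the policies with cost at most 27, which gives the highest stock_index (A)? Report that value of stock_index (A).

Policy A (K := 93):
  X = 27
  H = 154
  G = 148
  K = 93
  A = 213 + 3·27 − 4·148 − 2·93 = -484
Policy B (K := 210):
  X = 27
  H = 154
  G = 148
  K = 210
  A = 213 + 3·27 − 4·148 − 2·210 = -718
Comparing — Policy A: A=-484, Policy B: A=-718. Highest is -484 (Policy A).

-484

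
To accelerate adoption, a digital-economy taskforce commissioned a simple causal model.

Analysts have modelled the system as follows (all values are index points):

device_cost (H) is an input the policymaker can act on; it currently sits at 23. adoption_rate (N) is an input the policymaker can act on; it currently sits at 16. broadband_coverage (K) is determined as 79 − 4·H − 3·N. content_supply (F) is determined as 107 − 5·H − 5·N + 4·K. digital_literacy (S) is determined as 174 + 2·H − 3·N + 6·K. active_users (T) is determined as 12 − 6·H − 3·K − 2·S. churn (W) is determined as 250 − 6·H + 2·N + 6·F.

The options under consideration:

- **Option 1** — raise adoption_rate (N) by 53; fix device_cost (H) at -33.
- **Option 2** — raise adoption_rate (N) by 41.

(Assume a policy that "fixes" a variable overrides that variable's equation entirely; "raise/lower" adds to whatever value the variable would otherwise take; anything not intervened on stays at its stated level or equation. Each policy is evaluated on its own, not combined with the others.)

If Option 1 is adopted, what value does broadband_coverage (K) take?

Option 1 (N + 53, H := -33):
  H = -33
  N = 16 + 53 = 69
  K = 79 − 4·(-33) − 3·69 = 4

4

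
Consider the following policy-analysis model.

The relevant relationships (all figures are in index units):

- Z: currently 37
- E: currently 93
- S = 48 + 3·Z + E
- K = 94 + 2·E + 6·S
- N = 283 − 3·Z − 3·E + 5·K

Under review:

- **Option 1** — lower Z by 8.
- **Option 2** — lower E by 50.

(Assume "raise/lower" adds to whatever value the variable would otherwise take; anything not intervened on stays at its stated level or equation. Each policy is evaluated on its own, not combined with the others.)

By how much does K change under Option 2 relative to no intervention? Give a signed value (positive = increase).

-400

Baseline:
  Z = 37
  E = 93
  S = 48 + 3·37 + 93 = 252
  K = 94 + 2·93 + 6·252 = 1792
Option 2 (E − 50):
  Z = 37
  E = 93 − 50 = 43
  S = 48 + 3·37 + 43 = 202
  K = 94 + 2·43 + 6·202 = 1392
Change in K: 1392 − 1792 = -400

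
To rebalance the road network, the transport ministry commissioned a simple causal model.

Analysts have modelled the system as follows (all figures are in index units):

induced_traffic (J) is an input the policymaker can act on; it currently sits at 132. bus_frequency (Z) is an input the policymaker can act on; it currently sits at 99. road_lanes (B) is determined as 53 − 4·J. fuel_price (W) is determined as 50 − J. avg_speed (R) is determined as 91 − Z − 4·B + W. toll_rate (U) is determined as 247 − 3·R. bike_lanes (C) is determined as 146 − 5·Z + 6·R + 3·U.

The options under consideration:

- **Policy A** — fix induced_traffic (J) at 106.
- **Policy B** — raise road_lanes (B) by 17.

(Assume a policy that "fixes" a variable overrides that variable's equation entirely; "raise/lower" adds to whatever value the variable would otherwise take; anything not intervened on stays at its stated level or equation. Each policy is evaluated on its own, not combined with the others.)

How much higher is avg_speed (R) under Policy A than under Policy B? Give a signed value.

-322

Policy A (J := 106):
  J = 106
  Z = 99
  B = 53 − 4·106 = -371
  W = 50 − 106 = -56
  R = 91 − 99 − 4·(-371) + (-56) = 1420
Policy B (B + 17):
  J = 132
  Z = 99
  B = 53 − 4·132 (+17 from intervention) = -458
  W = 50 − 132 = -82
  R = 91 − 99 − 4·(-458) + (-82) = 1742
R: 1420 − 1742 = -322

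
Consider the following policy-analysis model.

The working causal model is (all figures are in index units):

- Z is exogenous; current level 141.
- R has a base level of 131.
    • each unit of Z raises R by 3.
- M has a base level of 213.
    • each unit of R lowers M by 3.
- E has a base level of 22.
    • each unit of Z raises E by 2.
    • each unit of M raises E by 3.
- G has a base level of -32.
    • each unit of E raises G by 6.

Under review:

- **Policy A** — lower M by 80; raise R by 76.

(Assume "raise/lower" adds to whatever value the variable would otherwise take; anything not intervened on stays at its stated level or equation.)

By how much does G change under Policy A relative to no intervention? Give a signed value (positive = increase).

-5544

Baseline:
  Z = 141
  R = 131 + 3·141 = 554
  M = 213 − 3·554 = -1449
  E = 22 + 2·141 + 3·(-1449) = -4043
  G = -32 + 6·(-4043) = -24290
Policy A (M − 80, R + 76):
  Z = 141
  R = 131 + 3·141 (+76 from intervention) = 630
  M = 213 − 3·630 (−80 from intervention) = -1757
  E = 22 + 2·141 + 3·(-1757) = -4967
  G = -32 + 6·(-4967) = -29834
Change in G: -29834 − (-24290) = -5544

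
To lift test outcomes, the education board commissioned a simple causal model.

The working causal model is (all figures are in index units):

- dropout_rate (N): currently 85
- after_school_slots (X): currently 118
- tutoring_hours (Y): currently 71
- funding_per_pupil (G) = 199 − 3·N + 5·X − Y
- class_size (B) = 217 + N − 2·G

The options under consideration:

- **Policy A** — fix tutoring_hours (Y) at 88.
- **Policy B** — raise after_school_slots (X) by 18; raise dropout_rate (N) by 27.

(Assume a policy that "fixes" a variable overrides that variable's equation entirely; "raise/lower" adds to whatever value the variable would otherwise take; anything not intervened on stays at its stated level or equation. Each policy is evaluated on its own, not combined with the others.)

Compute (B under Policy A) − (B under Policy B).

25

Policy A (Y := 88):
  N = 85
  X = 118
  Y = 88
  G = 199 − 3·85 + 5·118 − 88 = 446
  B = 217 + 85 − 2·446 = -590
Policy B (X + 18, N + 27):
  N = 85 + 27 = 112
  X = 118 + 18 = 136
  Y = 71
  G = 199 − 3·112 + 5·136 − 71 = 472
  B = 217 + 112 − 2·472 = -615
B: -590 − (-615) = 25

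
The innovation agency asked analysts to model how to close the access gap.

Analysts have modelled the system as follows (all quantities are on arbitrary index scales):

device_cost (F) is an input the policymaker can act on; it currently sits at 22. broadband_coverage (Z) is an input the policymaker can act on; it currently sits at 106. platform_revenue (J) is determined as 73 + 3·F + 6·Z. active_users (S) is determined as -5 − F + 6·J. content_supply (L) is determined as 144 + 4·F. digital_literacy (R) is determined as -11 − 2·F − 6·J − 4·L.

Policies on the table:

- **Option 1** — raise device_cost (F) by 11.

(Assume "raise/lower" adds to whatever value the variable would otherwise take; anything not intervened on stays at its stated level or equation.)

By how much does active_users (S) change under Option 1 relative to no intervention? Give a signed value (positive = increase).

Baseline:
  F = 22
  Z = 106
  J = 73 + 3·22 + 6·106 = 775
  S = -5 − 22 + 6·775 = 4623
Option 1 (F + 11):
  F = 22 + 11 = 33
  Z = 106
  J = 73 + 3·33 + 6·106 = 808
  S = -5 − 33 + 6·808 = 4810
Change in S: 4810 − 4623 = 187

187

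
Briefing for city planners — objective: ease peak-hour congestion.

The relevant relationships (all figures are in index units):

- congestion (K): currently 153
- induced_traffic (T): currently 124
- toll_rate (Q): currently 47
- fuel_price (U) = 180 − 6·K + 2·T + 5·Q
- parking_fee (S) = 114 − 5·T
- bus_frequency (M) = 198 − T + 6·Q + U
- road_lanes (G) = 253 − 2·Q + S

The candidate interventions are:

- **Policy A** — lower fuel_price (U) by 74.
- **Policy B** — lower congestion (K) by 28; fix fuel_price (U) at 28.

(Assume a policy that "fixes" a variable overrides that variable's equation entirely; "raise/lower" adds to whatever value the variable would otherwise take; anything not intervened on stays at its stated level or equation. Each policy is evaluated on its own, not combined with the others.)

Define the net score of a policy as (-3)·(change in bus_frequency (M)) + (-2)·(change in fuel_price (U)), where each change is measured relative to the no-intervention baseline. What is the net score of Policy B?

Baseline:
  K = 153
  T = 124
  Q = 47
  U = 180 − 6·153 + 2·124 + 5·47 = -255
  M = 198 − 124 + 6·47 + (-255) = 101
Policy B (K − 28, U := 28):
  K = 153 − 28 = 125
  T = 124
  Q = 47
  U = 28
  M = 198 − 124 + 6·47 + 28 = 384
ΔM = 384 − 101 = 283; ΔU = 28 − (-255) = 283
Score = (-3)·283 + (-2)·283 = -1415

-1415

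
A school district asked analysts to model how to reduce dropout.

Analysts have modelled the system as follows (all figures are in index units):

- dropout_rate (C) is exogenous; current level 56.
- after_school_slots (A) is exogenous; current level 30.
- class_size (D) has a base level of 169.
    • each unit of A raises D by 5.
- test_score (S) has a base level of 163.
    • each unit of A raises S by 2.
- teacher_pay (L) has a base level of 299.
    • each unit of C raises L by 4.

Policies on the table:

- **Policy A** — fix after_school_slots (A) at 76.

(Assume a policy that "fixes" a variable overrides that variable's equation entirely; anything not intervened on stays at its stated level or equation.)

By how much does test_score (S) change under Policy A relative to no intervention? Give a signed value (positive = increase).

92

Baseline:
  A = 30
  S = 163 + 2·30 = 223
Policy A (A := 76):
  A = 76
  S = 163 + 2·76 = 315
Change in S: 315 − 223 = 92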